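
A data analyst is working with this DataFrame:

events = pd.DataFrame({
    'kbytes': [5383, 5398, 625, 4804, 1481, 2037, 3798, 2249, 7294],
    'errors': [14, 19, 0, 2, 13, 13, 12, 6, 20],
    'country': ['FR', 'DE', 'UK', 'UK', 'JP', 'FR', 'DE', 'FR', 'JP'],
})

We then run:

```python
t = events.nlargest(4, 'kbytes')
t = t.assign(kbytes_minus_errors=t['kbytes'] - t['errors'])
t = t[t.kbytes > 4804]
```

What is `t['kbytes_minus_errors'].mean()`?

take 4 rows with largest kbytes:
   kbytes  errors country
8    7294      20      JP
1    5398      19      DE
0    5383      14      FR
3    4804       2      UK
add column kbytes_minus_errors = t['kbytes'] - t['errors']:
   kbytes  errors country  kbytes_minus_errors
8    7294      20      JP                 7274
1    5398      19      DE                 5379
0    5383      14      FR                 5369
3    4804       2      UK                 4802
filter rows where kbytes > 4804:
   kbytes  errors country  kbytes_minus_errors
8    7294      20      JP                 7274
1    5398      19      DE                 5379
0    5383      14      FR                 5369

6007.33333333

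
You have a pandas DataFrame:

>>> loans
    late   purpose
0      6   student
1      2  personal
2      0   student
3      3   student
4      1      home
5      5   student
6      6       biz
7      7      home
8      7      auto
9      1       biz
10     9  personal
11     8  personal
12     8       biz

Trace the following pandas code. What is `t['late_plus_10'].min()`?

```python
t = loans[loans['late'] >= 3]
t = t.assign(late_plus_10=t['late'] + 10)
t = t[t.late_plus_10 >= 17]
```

filter rows where late >= 3:
    late   purpose
0      6   student
3      3   student
5      5   student
6      6       biz
7      7      home
8      7      auto
10     9  personal
11     8  personal
12     8       biz
add column late_plus_10 = t['late'] + 10:
    late   purpose  late_plus_10
0      6   student            16
3      3   student            13
5      5   student            15
6      6       biz            16
7      7      home            17
8      7      auto            17
10     9  personal            19
11     8  personal            18
12     8       biz            18
filter rows where late_plus_10 >= 17:
    late   purpose  late_plus_10
7      7      home            17
8      7      auto            17
10     9  personal            19
11     8  personal            18
12     8       biz            18
Finally, min of column 'late_plus_10' = 17.

17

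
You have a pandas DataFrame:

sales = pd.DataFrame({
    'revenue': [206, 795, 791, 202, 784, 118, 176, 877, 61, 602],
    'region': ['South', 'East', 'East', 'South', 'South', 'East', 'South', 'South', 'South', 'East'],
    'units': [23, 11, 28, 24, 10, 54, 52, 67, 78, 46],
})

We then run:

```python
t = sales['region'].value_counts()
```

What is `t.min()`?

value_counts of region:
region
South    6
East     4
Name: count, dtype: int64

4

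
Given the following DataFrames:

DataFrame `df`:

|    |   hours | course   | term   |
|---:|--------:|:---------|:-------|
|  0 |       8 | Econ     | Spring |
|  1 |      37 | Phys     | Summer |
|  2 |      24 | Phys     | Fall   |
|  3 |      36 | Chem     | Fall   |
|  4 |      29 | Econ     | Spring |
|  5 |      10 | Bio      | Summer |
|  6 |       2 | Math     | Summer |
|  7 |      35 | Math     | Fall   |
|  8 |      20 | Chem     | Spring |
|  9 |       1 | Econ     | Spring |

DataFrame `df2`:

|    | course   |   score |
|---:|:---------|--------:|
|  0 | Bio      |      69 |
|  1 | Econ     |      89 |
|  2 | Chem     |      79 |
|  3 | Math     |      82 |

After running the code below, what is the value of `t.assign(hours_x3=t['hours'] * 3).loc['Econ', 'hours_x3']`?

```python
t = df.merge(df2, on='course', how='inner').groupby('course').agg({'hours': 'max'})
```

87

merge on 'course' (how='inner') → 8 rows:
   hours course    term  score
0      8   Econ  Spring     89
1     36   Chem    Fall     79
2     29   Econ  Spring     89
3     10    Bio  Summer     69
4      2   Math  Summer     82
5     35   Math    Fall     82
6     20   Chem  Spring     79
7      1   Econ  Spring     89
group by course, max of hours:
        hours
course       
Bio        10
Chem       36
Econ       29
Math       35
add column hours_x3 = t['hours'] * 3:
        hours  hours_x3
course                 
Bio        10        30
Chem       36       108
Econ       29        87
Math       35       105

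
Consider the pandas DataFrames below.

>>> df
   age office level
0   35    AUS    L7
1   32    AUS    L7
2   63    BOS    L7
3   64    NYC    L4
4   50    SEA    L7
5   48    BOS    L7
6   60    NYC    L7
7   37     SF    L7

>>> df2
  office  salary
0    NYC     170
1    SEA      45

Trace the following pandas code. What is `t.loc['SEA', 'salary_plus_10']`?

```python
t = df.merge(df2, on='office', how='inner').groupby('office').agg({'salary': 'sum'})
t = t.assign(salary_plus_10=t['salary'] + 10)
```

55

merge on 'office' (how='inner') → 3 rows:
   age office level  salary
0   64    NYC    L4     170
1   50    SEA    L7      45
2   60    NYC    L7     170
group by office, sum of salary:
        salary
office        
NYC        340
SEA         45
add column salary_plus_10 = t['salary'] + 10:
        salary  salary_plus_10
office                        
NYC        340             350
SEA         45              55
Hence 55.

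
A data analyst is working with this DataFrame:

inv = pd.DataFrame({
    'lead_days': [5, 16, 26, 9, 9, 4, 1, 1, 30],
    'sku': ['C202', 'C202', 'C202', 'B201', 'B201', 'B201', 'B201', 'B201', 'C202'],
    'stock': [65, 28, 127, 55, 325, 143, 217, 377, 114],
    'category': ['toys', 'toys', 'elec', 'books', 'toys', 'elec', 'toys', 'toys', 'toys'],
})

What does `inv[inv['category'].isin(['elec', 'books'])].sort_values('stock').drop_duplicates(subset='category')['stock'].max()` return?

filter rows where category in ['elec', 'books']:
   lead_days   sku  stock category
2         26  C202    127     elec
3          9  B201     55    books
5          4  B201    143     elec
sort by stock:
   lead_days   sku  stock category
3          9  B201     55    books
2         26  C202    127     elec
5          4  B201    143     elec
drop duplicate category (keep=first):
   lead_days   sku  stock category
3          9  B201     55    books
2         26  C202    127     elec
The max of column 'stock' is 127.

127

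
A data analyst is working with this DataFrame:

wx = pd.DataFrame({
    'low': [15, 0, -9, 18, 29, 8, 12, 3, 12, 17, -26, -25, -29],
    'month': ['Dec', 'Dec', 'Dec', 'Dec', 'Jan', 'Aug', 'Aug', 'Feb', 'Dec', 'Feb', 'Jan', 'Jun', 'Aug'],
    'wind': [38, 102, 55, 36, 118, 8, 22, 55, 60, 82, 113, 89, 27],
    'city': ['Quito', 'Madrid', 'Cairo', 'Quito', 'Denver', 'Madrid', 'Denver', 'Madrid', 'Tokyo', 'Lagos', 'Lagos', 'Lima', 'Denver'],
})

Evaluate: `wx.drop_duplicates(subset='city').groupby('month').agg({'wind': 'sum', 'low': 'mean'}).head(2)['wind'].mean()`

168.5

drop duplicate city (keep=first):
    low month  wind    city
0    15   Dec    38   Quito
1     0   Dec   102  Madrid
2    -9   Dec    55   Cairo
4    29   Jan   118  Denver
8    12   Dec    60   Tokyo
9    17   Feb    82   Lagos
11  -25   Jun    89    Lima
group by month: sum(wind), mean(low):
       wind   low
month            
Dec     255   4.5
Feb      82  17.0
Jan     118  29.0
Jun      89 -25.0
take first 2 rows:
       wind   low
month            
Dec     255   4.5
Feb      82  17.0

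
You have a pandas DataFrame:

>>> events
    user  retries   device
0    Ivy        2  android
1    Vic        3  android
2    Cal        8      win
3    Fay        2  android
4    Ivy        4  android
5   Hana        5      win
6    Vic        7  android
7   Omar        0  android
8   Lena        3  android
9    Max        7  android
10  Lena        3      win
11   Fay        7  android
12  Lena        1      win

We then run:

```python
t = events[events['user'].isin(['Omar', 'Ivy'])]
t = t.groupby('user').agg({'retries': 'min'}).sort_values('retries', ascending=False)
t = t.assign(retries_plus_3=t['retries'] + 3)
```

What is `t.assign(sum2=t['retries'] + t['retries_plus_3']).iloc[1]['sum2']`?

3

filter rows where user in ['Omar', 'Ivy']:
   user  retries   device
0   Ivy        2  android
4   Ivy        4  android
7  Omar        0  android
group by user, min of retries:
      retries
user         
Ivy         2
Omar        0
sort by retries descending:
      retries
user         
Ivy         2
Omar        0
add column retries_plus_3 = t['retries'] + 3:
      retries  retries_plus_3
user                         
Ivy         2               5
Omar        0               3
add column sum2 = t['retries'] + t['retries_plus_3']:
      retries  retries_plus_3  sum2
user                               
Ivy         2               5     7
Omar        0               3     3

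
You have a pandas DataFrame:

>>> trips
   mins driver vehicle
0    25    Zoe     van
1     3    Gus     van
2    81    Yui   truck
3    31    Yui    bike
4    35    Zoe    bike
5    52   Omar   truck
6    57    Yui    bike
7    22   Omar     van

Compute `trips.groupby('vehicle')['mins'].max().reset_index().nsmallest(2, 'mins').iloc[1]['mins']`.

57

group by vehicle, max of mins:
vehicle
bike     57
truck    81
van      25
Name: mins, dtype: int64
reset_index():
  vehicle  mins
0    bike    57
1   truck    81
2     van    25
take 2 rows with smallest mins:
  vehicle  mins
2     van    25
0    bike    57
Taking the value at position 1, column 'mins' gives 57.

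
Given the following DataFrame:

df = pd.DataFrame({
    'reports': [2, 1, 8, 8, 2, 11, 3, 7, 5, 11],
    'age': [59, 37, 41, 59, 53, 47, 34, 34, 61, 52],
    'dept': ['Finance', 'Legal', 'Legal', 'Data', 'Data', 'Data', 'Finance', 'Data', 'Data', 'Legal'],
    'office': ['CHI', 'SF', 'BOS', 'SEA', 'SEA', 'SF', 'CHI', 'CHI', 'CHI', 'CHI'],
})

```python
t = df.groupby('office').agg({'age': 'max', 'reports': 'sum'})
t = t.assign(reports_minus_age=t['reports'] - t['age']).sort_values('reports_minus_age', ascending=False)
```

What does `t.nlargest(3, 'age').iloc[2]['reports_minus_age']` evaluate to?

-35

group by office: max(age), sum(reports):
        age  reports
office              
BOS      41        8
CHI      61       28
SEA      59       10
SF       47       12
add column reports_minus_age = t['reports'] - t['age']:
        age  reports  reports_minus_age
office                                 
BOS      41        8                -33
CHI      61       28                -33
SEA      59       10                -49
SF       47       12                -35
sort by reports_minus_age descending:
        age  reports  reports_minus_age
office                                 
BOS      41        8                -33
CHI      61       28                -33
SF       47       12                -35
SEA      59       10                -49
take 3 rows with largest age:
        age  reports  reports_minus_age
office                                 
CHI      61       28                -33
SEA      59       10                -49
SF       47       12                -35
Then the value at position 2, column 'reports_minus_age': -35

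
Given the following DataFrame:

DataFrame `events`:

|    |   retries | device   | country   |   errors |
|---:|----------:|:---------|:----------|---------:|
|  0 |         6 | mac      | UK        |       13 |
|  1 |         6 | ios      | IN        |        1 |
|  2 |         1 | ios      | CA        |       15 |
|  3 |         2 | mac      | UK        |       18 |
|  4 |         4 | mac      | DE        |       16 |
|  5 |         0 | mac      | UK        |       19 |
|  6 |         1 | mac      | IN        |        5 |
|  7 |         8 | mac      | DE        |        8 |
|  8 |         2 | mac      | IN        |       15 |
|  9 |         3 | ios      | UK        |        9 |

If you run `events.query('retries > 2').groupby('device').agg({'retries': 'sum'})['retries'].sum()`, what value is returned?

27

filter rows where retries > 2:
   retries device country  errors
0        6    mac      UK      13
1        6    ios      IN       1
4        4    mac      DE      16
7        8    mac      DE       8
9        3    ios      UK       9
group by device, sum of retries:
        retries
device         
ios           9
mac          18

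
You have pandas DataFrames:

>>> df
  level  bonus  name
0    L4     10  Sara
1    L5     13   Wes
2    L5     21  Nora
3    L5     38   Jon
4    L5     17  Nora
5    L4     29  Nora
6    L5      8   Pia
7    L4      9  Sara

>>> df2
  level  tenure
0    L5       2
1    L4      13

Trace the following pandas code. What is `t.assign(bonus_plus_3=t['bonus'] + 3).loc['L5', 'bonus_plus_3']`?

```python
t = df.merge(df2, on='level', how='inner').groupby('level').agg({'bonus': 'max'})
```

41

merge on 'level' (how='inner') → 8 rows:
  level  bonus  name  tenure
0    L4     10  Sara      13
1    L5     13   Wes       2
2    L5     21  Nora       2
3    L5     38   Jon       2
4    L5     17  Nora       2
5    L4     29  Nora      13
6    L5      8   Pia       2
7    L4      9  Sara      13
group by level, max of bonus:
       bonus
level       
L4        29
L5        38
add column bonus_plus_3 = t['bonus'] + 3:
       bonus  bonus_plus_3
level                     
L4        29            32
L5        38            41
Finally, value at row 'L5', column 'bonus_plus_3' = 41.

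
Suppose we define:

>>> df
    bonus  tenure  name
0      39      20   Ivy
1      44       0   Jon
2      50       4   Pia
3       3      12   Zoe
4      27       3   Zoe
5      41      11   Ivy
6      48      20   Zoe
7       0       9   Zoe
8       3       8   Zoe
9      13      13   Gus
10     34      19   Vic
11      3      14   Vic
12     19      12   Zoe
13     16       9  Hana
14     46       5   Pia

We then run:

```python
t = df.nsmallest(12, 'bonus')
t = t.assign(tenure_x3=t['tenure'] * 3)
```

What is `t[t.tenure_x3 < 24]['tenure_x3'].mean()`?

4.5

take 12 rows with smallest bonus:
    bonus  tenure  name
7       0       9   Zoe
3       3      12   Zoe
8       3       8   Zoe
11      3      14   Vic
9      13      13   Gus
13     16       9  Hana
12     19      12   Zoe
4      27       3   Zoe
10     34      19   Vic
0      39      20   Ivy
5      41      11   Ivy
1      44       0   Jon
add column tenure_x3 = t['tenure'] * 3:
    bonus  tenure  name  tenure_x3
7       0       9   Zoe         27
3       3      12   Zoe         36
8       3       8   Zoe         24
11      3      14   Vic         42
9      13      13   Gus         39
13     16       9  Hana         27
12     19      12   Zoe         36
4      27       3   Zoe          9
10     34      19   Vic         57
0      39      20   Ivy         60
5      41      11   Ivy         33
1      44       0   Jon          0
filter rows where tenure_x3 < 24:
   bonus  tenure name  tenure_x3
4     27       3  Zoe          9
1     44       0  Jon          0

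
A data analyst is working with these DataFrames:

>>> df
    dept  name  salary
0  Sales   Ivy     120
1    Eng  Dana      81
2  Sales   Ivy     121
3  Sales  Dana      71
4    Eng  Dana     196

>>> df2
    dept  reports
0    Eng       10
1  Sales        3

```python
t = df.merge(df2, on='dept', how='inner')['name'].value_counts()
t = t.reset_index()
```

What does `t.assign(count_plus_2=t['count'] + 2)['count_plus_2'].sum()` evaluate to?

merge on 'dept' (how='inner') → 5 rows:
    dept  name  salary  reports
0  Sales   Ivy     120        3
1    Eng  Dana      81       10
2  Sales   Ivy     121        3
3  Sales  Dana      71        3
4    Eng  Dana     196       10
value_counts of name:
name
Dana    3
Ivy     2
Name: count, dtype: int64
reset_index():
   name  count
0  Dana      3
1   Ivy      2
add column count_plus_2 = t['count'] + 2:
   name  count  count_plus_2
0  Dana      3             5
1   Ivy      2             4
Reading off the sum of column 'count_plus_2', we get 9.

9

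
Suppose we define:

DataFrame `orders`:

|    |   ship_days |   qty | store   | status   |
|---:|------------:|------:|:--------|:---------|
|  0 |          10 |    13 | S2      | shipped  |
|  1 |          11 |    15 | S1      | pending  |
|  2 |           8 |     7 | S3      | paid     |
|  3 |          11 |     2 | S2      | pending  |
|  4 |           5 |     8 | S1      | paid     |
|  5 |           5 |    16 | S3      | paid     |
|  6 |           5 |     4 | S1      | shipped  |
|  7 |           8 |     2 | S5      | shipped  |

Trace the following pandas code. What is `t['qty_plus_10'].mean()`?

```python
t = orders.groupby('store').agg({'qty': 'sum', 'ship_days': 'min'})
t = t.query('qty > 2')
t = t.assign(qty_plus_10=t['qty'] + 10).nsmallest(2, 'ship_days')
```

35.0

group by store: sum(qty), min(ship_days):
       qty  ship_days
store                
S1      27          5
S2      15         10
S3      23          5
S5       2          8
filter rows where qty > 2:
       qty  ship_days
store                
S1      27          5
S2      15         10
S3      23          5
add column qty_plus_10 = t['qty'] + 10:
       qty  ship_days  qty_plus_10
store                             
S1      27          5           37
S2      15         10           25
S3      23          5           33
take 2 rows with smallest ship_days:
       qty  ship_days  qty_plus_10
store                             
S1      27          5           37
S3      23          5           33
The mean of column 'qty_plus_10' is 35.0.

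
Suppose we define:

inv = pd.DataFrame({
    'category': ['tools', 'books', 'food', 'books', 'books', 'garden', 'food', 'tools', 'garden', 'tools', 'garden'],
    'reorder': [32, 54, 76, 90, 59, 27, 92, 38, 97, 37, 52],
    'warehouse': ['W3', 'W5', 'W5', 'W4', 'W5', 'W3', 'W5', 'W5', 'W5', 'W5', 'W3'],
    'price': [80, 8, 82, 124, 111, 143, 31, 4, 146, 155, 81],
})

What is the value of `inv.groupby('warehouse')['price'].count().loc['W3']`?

3

group by warehouse, count of price:
warehouse
W3    3
W4    1
W5    7
Name: price, dtype: int64
value at index 'W3' → 3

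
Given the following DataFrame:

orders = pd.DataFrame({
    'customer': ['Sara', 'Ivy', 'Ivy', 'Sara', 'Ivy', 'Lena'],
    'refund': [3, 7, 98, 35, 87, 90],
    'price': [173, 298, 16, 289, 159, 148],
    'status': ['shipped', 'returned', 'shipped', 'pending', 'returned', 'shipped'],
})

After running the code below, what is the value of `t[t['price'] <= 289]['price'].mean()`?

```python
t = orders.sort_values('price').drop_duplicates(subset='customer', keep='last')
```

218.5

sort by price:
  customer  refund  price    status
2      Ivy      98     16   shipped
5     Lena      90    148   shipped
4      Ivy      87    159  returned
0     Sara       3    173   shipped
3     Sara      35    289   pending
1      Ivy       7    298  returned
drop duplicate customer (keep=last):
  customer  refund  price    status
5     Lena      90    148   shipped
3     Sara      35    289   pending
1      Ivy       7    298  returned
filter rows where price <= 289:
  customer  refund  price   status
5     Lena      90    148  shipped
3     Sara      35    289  pending
The mean of column 'price' is 218.5.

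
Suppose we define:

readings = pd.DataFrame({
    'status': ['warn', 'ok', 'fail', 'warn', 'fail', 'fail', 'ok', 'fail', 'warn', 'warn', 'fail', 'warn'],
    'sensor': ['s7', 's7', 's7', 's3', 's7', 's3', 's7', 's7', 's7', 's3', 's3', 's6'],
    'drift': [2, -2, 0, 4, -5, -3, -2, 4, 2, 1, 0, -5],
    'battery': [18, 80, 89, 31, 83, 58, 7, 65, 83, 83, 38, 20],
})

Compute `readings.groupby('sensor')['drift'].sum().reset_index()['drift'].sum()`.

group by sensor, sum of drift:
sensor
s3    2
s6   -5
s7   -1
Name: drift, dtype: int64
reset_index():
  sensor  drift
0     s3      2
1     s6     -5
2     s7     -1

-4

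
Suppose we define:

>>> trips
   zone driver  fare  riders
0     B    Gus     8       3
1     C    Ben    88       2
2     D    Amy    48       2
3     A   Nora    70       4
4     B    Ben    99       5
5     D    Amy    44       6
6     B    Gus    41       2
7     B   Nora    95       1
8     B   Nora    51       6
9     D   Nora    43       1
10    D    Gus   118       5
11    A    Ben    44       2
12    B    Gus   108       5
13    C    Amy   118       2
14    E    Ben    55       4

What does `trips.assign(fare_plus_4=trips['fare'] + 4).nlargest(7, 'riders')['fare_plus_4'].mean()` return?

81.8571428571

add column fare_plus_4 = trips['fare'] + 4:
   zone driver  fare  riders  fare_plus_4
0     B    Gus     8       3           12
1     C    Ben    88       2           92
2     D    Amy    48       2           52
3     A   Nora    70       4           74
4     B    Ben    99       5          103
5     D    Amy    44       6           48
6     B    Gus    41       2           45
7     B   Nora    95       1           99
8     B   Nora    51       6           55
9     D   Nora    43       1           47
10    D    Gus   118       5          122
11    A    Ben    44       2           48
12    B    Gus   108       5          112
13    C    Amy   118       2          122
14    E    Ben    55       4           59
take 7 rows with largest riders:
   zone driver  fare  riders  fare_plus_4
5     D    Amy    44       6           48
8     B   Nora    51       6           55
4     B    Ben    99       5          103
10    D    Gus   118       5          122
12    B    Gus   108       5          112
3     A   Nora    70       4           74
14    E    Ben    55       4           59
Hence 81.8571428571.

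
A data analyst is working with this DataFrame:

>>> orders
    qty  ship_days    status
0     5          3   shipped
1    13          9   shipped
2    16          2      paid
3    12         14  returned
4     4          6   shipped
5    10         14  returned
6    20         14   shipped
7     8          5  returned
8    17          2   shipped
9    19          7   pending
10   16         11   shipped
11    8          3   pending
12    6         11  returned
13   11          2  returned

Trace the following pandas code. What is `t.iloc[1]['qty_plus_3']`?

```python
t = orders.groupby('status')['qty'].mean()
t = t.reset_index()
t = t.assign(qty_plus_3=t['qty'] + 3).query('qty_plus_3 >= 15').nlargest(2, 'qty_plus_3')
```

16.5

group by status, mean of qty:
status
paid        16.0
pending     13.5
returned     9.4
shipped     12.5
Name: qty, dtype: float64
reset_index():
     status   qty
0      paid  16.0
1   pending  13.5
2  returned   9.4
3   shipped  12.5
add column qty_plus_3 = t['qty'] + 3:
     status   qty  qty_plus_3
0      paid  16.0        19.0
1   pending  13.5        16.5
2  returned   9.4        12.4
3   shipped  12.5        15.5
filter rows where qty_plus_3 >= 15:
    status   qty  qty_plus_3
0     paid  16.0        19.0
1  pending  13.5        16.5
3  shipped  12.5        15.5
take 2 rows with largest qty_plus_3:
    status   qty  qty_plus_3
0     paid  16.0        19.0
1  pending  13.5        16.5
value at position 1, column 'qty_plus_3' → 16.5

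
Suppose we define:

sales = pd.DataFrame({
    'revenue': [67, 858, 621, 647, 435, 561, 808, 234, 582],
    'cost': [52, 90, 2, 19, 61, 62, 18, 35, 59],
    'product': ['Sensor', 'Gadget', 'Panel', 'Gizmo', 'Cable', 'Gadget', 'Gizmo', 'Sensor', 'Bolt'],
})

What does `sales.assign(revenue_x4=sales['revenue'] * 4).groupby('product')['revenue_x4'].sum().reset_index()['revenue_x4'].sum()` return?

19252

add column revenue_x4 = sales['revenue'] * 4:
   revenue  cost product  revenue_x4
0       67    52  Sensor         268
1      858    90  Gadget        3432
2      621     2   Panel        2484
3      647    19   Gizmo        2588
4      435    61   Cable        1740
5      561    62  Gadget        2244
6      808    18   Gizmo        3232
7      234    35  Sensor         936
8      582    59    Bolt        2328
group by product, sum of revenue_x4:
product
Bolt      2328
Cable     1740
Gadget    5676
Gizmo     5820
Panel     2484
Sensor    1204
Name: revenue_x4, dtype: int64
reset_index():
  product  revenue_x4
0    Bolt        2328
1   Cable        1740
2  Gadget        5676
3   Gizmo        5820
4   Panel        2484
5  Sensor        1204
Then the sum of column 'revenue_x4': 19252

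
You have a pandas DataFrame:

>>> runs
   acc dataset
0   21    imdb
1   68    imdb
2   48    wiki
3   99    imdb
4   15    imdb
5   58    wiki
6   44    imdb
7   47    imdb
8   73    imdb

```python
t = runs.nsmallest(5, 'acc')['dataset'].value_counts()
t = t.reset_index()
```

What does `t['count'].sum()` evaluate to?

5

take 5 rows with smallest acc:
   acc dataset
4   15    imdb
0   21    imdb
6   44    imdb
7   47    imdb
2   48    wiki
value_counts of dataset:
dataset
imdb    4
wiki    1
Name: count, dtype: int64
reset_index():
  dataset  count
0    imdb      4
1    wiki      1
Hence 5.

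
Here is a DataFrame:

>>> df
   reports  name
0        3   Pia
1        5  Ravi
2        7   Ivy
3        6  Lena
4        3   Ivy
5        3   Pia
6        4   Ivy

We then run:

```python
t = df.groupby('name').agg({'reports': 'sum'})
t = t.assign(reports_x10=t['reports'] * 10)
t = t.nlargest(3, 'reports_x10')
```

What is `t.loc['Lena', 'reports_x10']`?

group by name, sum of reports:
      reports
name         
Ivy        14
Lena        6
Pia         6
Ravi        5
add column reports_x10 = t['reports'] * 10:
      reports  reports_x10
name                      
Ivy        14          140
Lena        6           60
Pia         6           60
Ravi        5           50
take 3 rows with largest reports_x10:
      reports  reports_x10
name                      
Ivy        14          140
Lena        6           60
Pia         6           60

60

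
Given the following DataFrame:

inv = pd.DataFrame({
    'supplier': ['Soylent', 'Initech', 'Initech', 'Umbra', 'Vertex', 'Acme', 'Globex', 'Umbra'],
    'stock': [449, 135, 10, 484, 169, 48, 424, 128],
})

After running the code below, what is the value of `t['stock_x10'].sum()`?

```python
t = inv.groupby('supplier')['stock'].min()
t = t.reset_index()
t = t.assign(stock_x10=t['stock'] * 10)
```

12280

group by supplier, min of stock:
supplier
Acme        48
Globex     424
Initech     10
Soylent    449
Umbra      128
Vertex     169
Name: stock, dtype: int64
reset_index():
  supplier  stock
0     Acme     48
1   Globex    424
2  Initech     10
3  Soylent    449
4    Umbra    128
5   Vertex    169
add column stock_x10 = t['stock'] * 10:
  supplier  stock  stock_x10
0     Acme     48        480
1   Globex    424       4240
2  Initech     10        100
3  Soylent    449       4490
4    Umbra    128       1280
5   Vertex    169       1690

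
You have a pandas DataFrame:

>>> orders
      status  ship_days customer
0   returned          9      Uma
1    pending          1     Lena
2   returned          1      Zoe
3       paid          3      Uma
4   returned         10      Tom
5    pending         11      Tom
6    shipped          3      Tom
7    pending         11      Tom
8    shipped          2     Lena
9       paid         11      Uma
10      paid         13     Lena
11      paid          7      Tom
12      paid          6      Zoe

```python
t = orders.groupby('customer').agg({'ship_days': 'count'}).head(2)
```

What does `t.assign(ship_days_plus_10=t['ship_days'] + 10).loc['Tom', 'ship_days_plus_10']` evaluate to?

15

group by customer, count of ship_days:
          ship_days
customer           
Lena              3
Tom               5
Uma               3
Zoe               2
take first 2 rows:
          ship_days
customer           
Lena              3
Tom               5
add column ship_days_plus_10 = t['ship_days'] + 10:
          ship_days  ship_days_plus_10
customer                              
Lena              3                 13
Tom               5                 15
Finally, value at row 'Tom', column 'ship_days_plus_10' = 15.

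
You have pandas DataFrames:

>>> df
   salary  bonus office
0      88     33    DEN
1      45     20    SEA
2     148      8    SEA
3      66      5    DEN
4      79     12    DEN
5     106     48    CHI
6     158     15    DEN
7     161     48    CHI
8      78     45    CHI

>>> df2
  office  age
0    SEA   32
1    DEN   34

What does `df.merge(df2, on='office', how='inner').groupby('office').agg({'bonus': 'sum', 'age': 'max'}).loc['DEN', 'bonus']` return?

merge on 'office' (how='inner') → 6 rows:
   salary  bonus office  age
0      88     33    DEN   34
1      45     20    SEA   32
2     148      8    SEA   32
3      66      5    DEN   34
4      79     12    DEN   34
5     158     15    DEN   34
group by office: sum(bonus), max(age):
        bonus  age
office            
DEN        65   34
SEA        28   32
The value at row 'DEN', column 'bonus' is 65.

65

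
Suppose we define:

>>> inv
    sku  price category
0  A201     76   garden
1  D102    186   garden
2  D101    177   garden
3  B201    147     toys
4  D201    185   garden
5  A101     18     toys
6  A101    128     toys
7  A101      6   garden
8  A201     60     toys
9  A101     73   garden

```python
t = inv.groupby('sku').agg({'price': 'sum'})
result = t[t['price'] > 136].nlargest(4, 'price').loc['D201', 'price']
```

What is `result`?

185

group by sku, sum of price:
      price
sku        
A101    225
A201    136
B201    147
D101    177
D102    186
D201    185
filter rows where price > 136:
      price
sku        
A101    225
B201    147
D101    177
D102    186
D201    185
take 4 rows with largest price:
      price
sku        
A101    225
D102    186
D201    185
D101    177
So loc['D201', 'price'] = 185.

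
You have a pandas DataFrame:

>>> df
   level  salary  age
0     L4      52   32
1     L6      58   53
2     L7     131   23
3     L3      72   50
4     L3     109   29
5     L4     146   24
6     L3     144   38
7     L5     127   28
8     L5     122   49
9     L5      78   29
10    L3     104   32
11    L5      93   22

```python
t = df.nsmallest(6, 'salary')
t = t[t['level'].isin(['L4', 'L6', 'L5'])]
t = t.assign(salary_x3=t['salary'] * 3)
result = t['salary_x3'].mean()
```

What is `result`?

210.75

take 6 rows with smallest salary:
   level  salary  age
0     L4      52   32
1     L6      58   53
3     L3      72   50
9     L5      78   29
11    L5      93   22
10    L3     104   32
filter rows where level in ['L4', 'L6', 'L5']:
   level  salary  age
0     L4      52   32
1     L6      58   53
9     L5      78   29
11    L5      93   22
add column salary_x3 = t['salary'] * 3:
   level  salary  age  salary_x3
0     L4      52   32        156
1     L6      58   53        174
9     L5      78   29        234
11    L5      93   22        279
Taking the mean of column 'salary_x3' gives 210.75.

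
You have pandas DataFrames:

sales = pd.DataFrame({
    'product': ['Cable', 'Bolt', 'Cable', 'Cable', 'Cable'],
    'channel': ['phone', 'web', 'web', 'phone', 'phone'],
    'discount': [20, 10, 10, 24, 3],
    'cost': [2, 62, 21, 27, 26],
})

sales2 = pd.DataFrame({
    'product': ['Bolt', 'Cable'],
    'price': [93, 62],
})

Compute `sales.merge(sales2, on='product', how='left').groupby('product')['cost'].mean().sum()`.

merge on 'product' (how='left') → 5 rows:
  product channel  discount  cost  price
0   Cable   phone        20     2     62
1    Bolt     web        10    62     93
2   Cable     web        10    21     62
3   Cable   phone        24    27     62
4   Cable   phone         3    26     62
group by product, mean of cost:
product
Bolt     62.0
Cable    19.0
Name: cost, dtype: float64

81.0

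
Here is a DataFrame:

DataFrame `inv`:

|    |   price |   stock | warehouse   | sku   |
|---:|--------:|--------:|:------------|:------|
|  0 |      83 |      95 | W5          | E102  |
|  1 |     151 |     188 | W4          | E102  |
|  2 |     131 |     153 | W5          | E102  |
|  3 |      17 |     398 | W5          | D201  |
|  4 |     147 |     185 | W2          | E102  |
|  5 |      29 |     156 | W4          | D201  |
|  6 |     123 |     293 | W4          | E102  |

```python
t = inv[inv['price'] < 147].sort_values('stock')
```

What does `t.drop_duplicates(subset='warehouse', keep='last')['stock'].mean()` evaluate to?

345.5

filter rows where price < 147:
   price  stock warehouse   sku
0     83     95        W5  E102
2    131    153        W5  E102
3     17    398        W5  D201
5     29    156        W4  D201
6    123    293        W4  E102
sort by stock:
   price  stock warehouse   sku
0     83     95        W5  E102
2    131    153        W5  E102
5     29    156        W4  D201
6    123    293        W4  E102
3     17    398        W5  D201
drop duplicate warehouse (keep=last):
   price  stock warehouse   sku
6    123    293        W4  E102
3     17    398        W5  D201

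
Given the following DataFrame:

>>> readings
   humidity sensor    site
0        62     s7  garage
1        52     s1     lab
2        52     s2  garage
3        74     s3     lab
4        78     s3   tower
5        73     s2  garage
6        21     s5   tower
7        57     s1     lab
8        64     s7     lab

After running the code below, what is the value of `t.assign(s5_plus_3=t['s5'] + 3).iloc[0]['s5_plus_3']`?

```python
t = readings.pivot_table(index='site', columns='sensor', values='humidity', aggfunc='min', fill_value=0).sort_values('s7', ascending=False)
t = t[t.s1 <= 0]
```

pivot: rows=site, cols=sensor, min(humidity):
sensor  s1  s2  s3  s5  s7
site                      
garage   0  52   0   0  62
lab     52   0  74   0  64
tower    0   0  78  21   0
sort by s7 descending:
sensor  s1  s2  s3  s5  s7
site                      
lab     52   0  74   0  64
garage   0  52   0   0  62
tower    0   0  78  21   0
filter rows where s1 <= 0:
sensor  s1  s2  s3  s5  s7
site                      
garage   0  52   0   0  62
tower    0   0  78  21   0
add column s5_plus_3 = t['s5'] + 3:
sensor  s1  s2  s3  s5  s7  s5_plus_3
site                                 
garage   0  52   0   0  62          3
tower    0   0  78  21   0         24
Taking the value at position 0, column 's5_plus_3' gives 3.

3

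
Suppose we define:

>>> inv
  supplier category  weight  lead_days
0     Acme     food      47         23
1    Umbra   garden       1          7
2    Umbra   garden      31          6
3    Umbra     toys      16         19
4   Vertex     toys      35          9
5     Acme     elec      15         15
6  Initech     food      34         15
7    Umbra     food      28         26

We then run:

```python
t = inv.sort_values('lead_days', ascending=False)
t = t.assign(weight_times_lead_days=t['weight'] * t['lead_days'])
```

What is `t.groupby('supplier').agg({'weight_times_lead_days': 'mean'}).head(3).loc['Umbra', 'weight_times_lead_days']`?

sort by lead_days descending:
  supplier category  weight  lead_days
7    Umbra     food      28         26
0     Acme     food      47         23
3    Umbra     toys      16         19
5     Acme     elec      15         15
6  Initech     food      34         15
4   Vertex     toys      35          9
1    Umbra   garden       1          7
2    Umbra   garden      31          6
add column weight_times_lead_days = t['weight'] * t['lead_days']:
  supplier category  weight  lead_days  weight_times_lead_days
7    Umbra     food      28         26                     728
0     Acme     food      47         23                    1081
3    Umbra     toys      16         19                     304
5     Acme     elec      15         15                     225
6  Initech     food      34         15                     510
4   Vertex     toys      35          9                     315
1    Umbra   garden       1          7                       7
2    Umbra   garden      31          6                     186
group by supplier, mean of weight_times_lead_days:
          weight_times_lead_days
supplier                        
Acme                      653.00
Initech                   510.00
Umbra                     306.25
Vertex                    315.00
take first 3 rows:
          weight_times_lead_days
supplier                        
Acme                      653.00
Initech                   510.00
Umbra                     306.25
value at row 'Umbra', column 'weight_times_lead_days' → 306.25

306.25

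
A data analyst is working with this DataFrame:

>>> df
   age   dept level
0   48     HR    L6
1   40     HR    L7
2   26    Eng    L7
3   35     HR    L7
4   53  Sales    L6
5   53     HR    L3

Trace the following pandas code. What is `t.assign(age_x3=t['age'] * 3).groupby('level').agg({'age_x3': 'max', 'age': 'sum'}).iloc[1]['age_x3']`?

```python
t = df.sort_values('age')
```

sort by age:
   age   dept level
2   26    Eng    L7
3   35     HR    L7
1   40     HR    L7
0   48     HR    L6
4   53  Sales    L6
5   53     HR    L3
add column age_x3 = t['age'] * 3:
   age   dept level  age_x3
2   26    Eng    L7      78
3   35     HR    L7     105
1   40     HR    L7     120
0   48     HR    L6     144
4   53  Sales    L6     159
5   53     HR    L3     159
group by level: max(age_x3), sum(age):
       age_x3  age
level             
L3        159   53
L6        159  101
L7        120  101
Finally, value at position 1, column 'age_x3' = 159.

159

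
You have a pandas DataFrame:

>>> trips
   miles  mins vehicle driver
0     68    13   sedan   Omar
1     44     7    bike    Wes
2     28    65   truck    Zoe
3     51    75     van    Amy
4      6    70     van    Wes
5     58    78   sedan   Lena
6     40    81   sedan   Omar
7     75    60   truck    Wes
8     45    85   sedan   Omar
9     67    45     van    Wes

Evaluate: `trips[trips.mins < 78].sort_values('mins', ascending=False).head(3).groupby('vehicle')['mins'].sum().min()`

65

filter rows where mins < 78:
   miles  mins vehicle driver
0     68    13   sedan   Omar
1     44     7    bike    Wes
2     28    65   truck    Zoe
3     51    75     van    Amy
4      6    70     van    Wes
7     75    60   truck    Wes
9     67    45     van    Wes
sort by mins descending:
   miles  mins vehicle driver
3     51    75     van    Amy
4      6    70     van    Wes
2     28    65   truck    Zoe
7     75    60   truck    Wes
9     67    45     van    Wes
0     68    13   sedan   Omar
1     44     7    bike    Wes
take first 3 rows:
   miles  mins vehicle driver
3     51    75     van    Amy
4      6    70     van    Wes
2     28    65   truck    Zoe
group by vehicle, sum of mins:
vehicle
truck     65
van      145
Name: mins, dtype: int64
So min() = 65.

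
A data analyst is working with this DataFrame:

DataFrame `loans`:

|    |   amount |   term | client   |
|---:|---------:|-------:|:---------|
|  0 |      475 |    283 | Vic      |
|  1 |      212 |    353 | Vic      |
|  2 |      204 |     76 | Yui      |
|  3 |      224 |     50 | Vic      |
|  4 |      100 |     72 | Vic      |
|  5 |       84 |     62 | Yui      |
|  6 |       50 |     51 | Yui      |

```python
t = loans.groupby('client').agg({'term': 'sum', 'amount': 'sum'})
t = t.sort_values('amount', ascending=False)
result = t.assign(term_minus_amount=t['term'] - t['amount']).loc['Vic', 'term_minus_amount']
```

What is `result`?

group by client: sum(term), sum(amount):
        term  amount
client              
Vic      758    1011
Yui      189     338
sort by amount descending:
        term  amount
client              
Vic      758    1011
Yui      189     338
add column term_minus_amount = t['term'] - t['amount']:
        term  amount  term_minus_amount
client                                 
Vic      758    1011               -253
Yui      189     338               -149
Then the value at row 'Vic', column 'term_minus_amount': -253

-253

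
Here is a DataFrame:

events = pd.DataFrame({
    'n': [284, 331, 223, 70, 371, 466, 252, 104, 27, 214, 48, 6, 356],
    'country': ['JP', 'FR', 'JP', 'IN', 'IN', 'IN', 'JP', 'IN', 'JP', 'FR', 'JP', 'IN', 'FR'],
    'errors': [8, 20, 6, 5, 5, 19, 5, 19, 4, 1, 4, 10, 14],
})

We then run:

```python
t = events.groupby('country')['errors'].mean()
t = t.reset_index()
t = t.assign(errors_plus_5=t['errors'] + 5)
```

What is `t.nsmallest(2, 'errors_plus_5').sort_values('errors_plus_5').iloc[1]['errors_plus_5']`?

group by country, mean of errors:
country
FR    11.666667
IN    11.600000
JP     5.400000
Name: errors, dtype: float64
reset_index():
  country     errors
0      FR  11.666667
1      IN  11.600000
2      JP   5.400000
add column errors_plus_5 = t['errors'] + 5:
  country     errors  errors_plus_5
0      FR  11.666667      16.666667
1      IN  11.600000      16.600000
2      JP   5.400000      10.400000
take 2 rows with smallest errors_plus_5:
  country  errors  errors_plus_5
2      JP     5.4           10.4
1      IN    11.6           16.6
sort by errors_plus_5:
  country  errors  errors_plus_5
2      JP     5.4           10.4
1      IN    11.6           16.6
Then the value at position 1, column 'errors_plus_5': 16.6

16.6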